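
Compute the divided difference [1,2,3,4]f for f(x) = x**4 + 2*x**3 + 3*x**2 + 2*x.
12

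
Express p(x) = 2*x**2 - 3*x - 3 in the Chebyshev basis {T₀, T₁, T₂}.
(-2)T₀ + (-3)T₁ + T₂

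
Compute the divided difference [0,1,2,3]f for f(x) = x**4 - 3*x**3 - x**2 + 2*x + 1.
3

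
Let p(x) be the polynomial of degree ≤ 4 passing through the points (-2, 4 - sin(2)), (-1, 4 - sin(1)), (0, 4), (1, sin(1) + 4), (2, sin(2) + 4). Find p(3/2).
5*sin(2)/16 + 7*sin(1)/8 + 4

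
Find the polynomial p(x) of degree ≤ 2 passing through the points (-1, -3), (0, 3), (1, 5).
-2*x**2 + 4*x + 3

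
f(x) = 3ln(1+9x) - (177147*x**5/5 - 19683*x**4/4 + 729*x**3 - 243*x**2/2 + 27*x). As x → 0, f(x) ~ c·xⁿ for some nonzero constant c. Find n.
6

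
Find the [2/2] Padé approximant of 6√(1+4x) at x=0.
(30*x**2 + 30*x + 6)/(x**2 + 3*x + 1)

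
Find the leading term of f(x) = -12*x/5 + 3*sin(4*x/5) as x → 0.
-32*x**3/125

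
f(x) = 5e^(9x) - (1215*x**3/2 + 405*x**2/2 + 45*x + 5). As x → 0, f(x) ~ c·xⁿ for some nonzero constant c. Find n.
4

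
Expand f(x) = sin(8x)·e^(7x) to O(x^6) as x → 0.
8*x + 56*x**2 + 332*x**3/3 - 140*x**4 - 15259*x**5/15 + O(x**6)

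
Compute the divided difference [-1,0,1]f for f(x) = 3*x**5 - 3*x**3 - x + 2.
0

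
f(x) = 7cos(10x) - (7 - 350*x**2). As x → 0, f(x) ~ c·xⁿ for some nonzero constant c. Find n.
4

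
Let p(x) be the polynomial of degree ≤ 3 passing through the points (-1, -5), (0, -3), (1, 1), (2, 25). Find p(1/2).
-19/8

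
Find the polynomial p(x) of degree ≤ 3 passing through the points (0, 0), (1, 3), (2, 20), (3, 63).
2*x**3 + x**2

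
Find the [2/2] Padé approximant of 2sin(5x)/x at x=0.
(10 - 175*x**2/6)/(5*x**2/4 + 1)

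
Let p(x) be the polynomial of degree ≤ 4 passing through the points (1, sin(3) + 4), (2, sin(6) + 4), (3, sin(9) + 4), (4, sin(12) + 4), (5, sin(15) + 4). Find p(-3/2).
3003*sin(3)/128 + 4 + 1155*sin(15)/128 - 2145*sin(6)/32 - 1365*sin(12)/32 + 5005*sin(9)/64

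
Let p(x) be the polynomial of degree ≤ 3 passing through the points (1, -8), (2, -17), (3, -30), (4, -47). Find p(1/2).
-5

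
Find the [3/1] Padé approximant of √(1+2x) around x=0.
(-x**3/8 + 3*x**2/4 + 9*x/4 + 1)/(5*x/4 + 1)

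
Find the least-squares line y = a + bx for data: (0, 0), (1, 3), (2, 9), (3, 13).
a = -1/2, b = 9/2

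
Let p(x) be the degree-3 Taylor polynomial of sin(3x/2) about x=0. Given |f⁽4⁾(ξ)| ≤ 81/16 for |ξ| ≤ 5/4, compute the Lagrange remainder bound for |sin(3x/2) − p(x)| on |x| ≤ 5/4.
16875/32768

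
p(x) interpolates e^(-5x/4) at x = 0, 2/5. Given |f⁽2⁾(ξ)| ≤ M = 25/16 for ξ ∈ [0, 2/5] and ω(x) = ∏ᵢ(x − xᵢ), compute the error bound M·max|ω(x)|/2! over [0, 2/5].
1/32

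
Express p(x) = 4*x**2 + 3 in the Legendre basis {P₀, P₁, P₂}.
(13/3)P₀ + (8/3)P₂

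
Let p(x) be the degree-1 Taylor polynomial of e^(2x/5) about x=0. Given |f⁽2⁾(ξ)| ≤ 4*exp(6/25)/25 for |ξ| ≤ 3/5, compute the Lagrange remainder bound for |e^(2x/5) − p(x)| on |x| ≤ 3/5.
18*exp(6/25)/625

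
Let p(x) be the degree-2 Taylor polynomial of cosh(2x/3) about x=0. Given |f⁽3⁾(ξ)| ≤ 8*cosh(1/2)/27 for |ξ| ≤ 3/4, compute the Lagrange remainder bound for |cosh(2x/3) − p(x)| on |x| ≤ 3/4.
cosh(1/2)/48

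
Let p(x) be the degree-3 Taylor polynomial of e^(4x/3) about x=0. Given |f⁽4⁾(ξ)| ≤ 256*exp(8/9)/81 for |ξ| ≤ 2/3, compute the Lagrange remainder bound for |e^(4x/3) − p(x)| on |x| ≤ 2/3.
512*exp(8/9)/19683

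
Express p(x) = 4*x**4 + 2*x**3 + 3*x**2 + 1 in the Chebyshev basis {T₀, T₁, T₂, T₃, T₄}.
(4)T₀ + (3/2)T₁ + (7/2)T₂ + (1/2)T₃ + (1/2)T₄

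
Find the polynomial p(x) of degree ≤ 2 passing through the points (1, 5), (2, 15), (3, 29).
2*x**2 + 4*x - 1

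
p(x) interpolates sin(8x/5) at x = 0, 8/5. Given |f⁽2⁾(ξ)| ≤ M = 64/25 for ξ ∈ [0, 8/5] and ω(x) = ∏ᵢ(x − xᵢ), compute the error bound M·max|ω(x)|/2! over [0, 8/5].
512/625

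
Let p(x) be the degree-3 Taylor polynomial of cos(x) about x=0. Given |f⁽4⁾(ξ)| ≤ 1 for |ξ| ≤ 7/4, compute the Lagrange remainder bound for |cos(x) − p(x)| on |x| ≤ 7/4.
2401/6144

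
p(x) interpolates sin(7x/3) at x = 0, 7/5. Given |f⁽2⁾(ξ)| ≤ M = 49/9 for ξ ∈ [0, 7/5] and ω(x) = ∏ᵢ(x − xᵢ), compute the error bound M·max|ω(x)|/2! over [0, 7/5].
2401/1800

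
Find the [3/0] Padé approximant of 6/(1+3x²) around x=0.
6 - 18*x**2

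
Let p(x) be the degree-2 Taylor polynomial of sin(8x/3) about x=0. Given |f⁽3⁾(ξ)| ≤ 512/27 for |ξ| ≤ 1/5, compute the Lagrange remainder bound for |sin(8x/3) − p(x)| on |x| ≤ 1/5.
256/10125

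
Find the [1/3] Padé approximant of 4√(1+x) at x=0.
(7*x/2 + 4)/(x**3/64 - x**2/16 + 3*x/8 + 1)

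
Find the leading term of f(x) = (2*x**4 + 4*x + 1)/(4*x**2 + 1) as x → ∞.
x**2/2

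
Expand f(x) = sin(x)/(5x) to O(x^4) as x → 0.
1/5 - x**2/30 + O(x**4)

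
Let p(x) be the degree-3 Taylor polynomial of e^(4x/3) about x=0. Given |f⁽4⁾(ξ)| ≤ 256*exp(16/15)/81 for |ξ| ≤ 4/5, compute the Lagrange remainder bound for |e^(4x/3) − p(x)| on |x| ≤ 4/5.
8192*exp(16/15)/151875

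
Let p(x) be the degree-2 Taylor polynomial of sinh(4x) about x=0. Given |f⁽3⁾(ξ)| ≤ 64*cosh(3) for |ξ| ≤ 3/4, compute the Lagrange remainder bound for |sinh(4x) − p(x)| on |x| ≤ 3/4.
9*cosh(3)/2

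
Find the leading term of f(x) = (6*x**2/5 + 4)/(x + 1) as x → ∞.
6*x/5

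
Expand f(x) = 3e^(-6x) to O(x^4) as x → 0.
3 - 18*x + 54*x**2 - 108*x**3 + O(x**4)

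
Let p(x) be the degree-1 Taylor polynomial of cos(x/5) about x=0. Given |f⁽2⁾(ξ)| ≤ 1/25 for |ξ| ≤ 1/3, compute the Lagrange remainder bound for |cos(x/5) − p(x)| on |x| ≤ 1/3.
1/450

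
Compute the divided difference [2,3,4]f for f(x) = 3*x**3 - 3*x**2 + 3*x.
24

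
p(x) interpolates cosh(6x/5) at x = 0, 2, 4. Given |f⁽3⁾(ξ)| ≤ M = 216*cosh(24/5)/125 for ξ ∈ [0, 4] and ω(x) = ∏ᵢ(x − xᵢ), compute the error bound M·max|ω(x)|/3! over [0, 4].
64*sqrt(3)*cosh(24/5)/125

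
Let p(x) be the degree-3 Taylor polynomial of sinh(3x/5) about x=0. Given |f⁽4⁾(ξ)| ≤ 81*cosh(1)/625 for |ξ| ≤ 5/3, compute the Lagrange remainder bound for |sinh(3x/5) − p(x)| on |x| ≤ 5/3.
cosh(1)/24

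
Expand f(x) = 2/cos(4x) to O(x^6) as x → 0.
2 + 16*x**2 + 320*x**4/3 + O(x**6)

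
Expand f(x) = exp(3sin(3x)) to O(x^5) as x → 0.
1 + 9*x + 81*x**2/2 + 108*x**3 + 1215*x**4/8 + O(x**5)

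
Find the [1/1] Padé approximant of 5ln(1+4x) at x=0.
20*x/(2*x + 1)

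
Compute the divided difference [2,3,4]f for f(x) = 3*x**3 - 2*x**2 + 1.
25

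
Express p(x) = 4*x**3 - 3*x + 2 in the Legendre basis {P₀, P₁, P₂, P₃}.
(2)P₀ + (-3/5)P₁ + (8/5)P₃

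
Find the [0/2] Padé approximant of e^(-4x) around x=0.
1/(8*x**2 + 4*x + 1)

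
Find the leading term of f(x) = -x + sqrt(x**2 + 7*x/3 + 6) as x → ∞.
7/6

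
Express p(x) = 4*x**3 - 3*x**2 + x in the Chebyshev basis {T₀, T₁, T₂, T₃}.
(-3/2)T₀ + (4)T₁ + (-3/2)T₂ + T₃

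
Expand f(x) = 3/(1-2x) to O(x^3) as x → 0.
3 + 6*x + 12*x**2 + O(x**3)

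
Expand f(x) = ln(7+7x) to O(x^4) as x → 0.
log(7) + x - x**2/2 + x**3/3 + O(x**4)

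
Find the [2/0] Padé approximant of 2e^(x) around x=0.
x**2 + 2*x + 2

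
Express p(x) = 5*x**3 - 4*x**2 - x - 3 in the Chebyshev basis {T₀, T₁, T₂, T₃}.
(-5)T₀ + (11/4)T₁ + (-2)T₂ + (5/4)T₃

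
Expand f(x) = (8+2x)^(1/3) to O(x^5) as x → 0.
2 + x/6 - x**2/72 + 5*x**3/2592 - 5*x**4/15552 + O(x**5)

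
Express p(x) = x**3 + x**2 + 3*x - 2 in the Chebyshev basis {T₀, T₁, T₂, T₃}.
(-3/2)T₀ + (15/4)T₁ + (1/2)T₂ + (1/4)T₃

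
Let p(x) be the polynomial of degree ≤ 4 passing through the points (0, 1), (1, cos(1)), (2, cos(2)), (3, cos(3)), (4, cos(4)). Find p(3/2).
45*cos(2)/64 - 5/128 + 3*cos(4)/128 - 5*cos(3)/32 + 15*cos(1)/32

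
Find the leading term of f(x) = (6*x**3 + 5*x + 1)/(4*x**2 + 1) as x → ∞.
3*x/2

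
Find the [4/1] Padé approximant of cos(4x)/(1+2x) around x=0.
(32*x**4/3 - 8*x**2 + 1)/(2*x + 1)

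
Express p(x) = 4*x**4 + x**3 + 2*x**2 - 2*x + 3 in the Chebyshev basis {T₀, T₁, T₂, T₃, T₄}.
(11/2)T₀ + (-5/4)T₁ + (3)T₂ + (1/4)T₃ + (1/2)T₄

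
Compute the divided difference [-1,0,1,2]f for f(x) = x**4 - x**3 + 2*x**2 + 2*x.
1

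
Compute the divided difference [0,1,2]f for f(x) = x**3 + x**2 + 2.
4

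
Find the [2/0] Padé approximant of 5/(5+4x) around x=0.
16*x**2/25 - 4*x/5 + 1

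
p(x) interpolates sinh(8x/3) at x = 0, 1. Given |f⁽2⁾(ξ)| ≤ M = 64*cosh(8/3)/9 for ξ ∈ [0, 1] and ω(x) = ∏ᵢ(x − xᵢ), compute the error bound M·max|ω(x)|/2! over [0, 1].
8*cosh(8/3)/9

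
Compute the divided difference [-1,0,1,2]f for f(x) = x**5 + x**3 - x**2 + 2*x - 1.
6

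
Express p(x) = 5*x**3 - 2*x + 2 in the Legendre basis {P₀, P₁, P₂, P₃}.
(2)P₀ + P₁ + (2)P₃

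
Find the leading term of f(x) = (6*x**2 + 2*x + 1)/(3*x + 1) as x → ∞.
2*x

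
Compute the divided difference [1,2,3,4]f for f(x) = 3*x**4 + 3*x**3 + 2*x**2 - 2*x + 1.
33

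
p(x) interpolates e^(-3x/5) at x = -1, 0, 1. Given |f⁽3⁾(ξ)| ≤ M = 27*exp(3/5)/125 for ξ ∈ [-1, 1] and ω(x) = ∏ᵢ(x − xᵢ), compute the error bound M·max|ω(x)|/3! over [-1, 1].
sqrt(3)*exp(3/5)/125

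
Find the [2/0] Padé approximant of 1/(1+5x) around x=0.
25*x**2 - 5*x + 1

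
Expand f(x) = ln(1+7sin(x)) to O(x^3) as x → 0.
7*x - 49*x**2/2 + O(x**3)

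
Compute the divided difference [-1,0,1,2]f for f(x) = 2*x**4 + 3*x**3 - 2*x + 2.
7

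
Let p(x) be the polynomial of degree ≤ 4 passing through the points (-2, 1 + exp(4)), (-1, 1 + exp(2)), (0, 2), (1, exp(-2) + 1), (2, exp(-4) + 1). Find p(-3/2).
(-5 + 28*exp(2) + (58 + 140*exp(2) + 35*exp(4))*exp(4))*exp(-4)/128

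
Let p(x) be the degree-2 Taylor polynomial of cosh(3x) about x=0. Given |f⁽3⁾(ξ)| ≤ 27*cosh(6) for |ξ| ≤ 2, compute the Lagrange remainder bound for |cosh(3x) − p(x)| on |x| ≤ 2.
36*cosh(6)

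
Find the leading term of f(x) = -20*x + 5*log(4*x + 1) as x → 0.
-40*x**2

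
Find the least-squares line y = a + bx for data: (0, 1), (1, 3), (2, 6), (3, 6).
a = 13/10, b = 9/5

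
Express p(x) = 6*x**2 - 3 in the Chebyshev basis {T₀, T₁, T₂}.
(3)T₂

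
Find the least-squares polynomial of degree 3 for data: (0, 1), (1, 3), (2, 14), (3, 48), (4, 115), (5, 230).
1 + (29/21)x + (-43/28)x² + (25/12)x³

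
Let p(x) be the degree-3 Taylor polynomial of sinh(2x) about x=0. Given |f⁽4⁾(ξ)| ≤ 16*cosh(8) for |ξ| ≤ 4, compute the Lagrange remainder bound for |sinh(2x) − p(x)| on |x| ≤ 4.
512*cosh(8)/3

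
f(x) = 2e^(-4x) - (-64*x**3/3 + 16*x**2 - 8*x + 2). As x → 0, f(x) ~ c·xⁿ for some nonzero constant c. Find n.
4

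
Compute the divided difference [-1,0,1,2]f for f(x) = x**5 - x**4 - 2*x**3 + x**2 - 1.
1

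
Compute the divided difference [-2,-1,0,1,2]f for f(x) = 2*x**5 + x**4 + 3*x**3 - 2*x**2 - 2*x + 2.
1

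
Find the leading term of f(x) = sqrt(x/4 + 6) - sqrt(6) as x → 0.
sqrt(6)*x/48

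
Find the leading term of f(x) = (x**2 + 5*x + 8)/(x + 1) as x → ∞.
x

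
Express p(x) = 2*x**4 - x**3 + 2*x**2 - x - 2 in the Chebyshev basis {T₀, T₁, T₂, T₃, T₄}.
(-1/4)T₀ + (-7/4)T₁ + (2)T₂ + (-1/4)T₃ + (1/4)T₄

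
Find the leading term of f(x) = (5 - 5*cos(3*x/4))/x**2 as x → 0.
45/32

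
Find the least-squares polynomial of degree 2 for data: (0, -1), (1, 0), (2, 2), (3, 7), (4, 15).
-27/35 + (-67/70)x + (17/14)x²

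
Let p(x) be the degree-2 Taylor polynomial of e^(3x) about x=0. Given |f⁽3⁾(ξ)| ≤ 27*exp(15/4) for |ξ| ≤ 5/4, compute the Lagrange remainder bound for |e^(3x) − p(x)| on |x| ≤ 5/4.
1125*exp(15/4)/128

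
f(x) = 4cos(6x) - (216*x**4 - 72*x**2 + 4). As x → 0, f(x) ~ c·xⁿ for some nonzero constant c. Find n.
6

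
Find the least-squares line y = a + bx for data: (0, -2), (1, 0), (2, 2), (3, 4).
a = -2, b = 2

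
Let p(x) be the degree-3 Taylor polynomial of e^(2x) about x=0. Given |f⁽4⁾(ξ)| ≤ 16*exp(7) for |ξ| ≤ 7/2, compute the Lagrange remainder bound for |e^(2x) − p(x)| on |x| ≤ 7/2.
2401*exp(7)/24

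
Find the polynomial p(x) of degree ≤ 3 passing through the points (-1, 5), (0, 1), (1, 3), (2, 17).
x**3 + 3*x**2 - 2*x + 1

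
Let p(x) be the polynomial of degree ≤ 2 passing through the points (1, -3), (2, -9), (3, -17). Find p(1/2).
-3/4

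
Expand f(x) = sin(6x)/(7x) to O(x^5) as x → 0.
6/7 - 36*x**2/7 + 324*x**4/35 + O(x**5)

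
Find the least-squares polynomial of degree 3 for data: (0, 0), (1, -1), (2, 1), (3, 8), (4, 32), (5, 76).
-1/9 + (487/378)x + (-709/252)x² + (121/108)x³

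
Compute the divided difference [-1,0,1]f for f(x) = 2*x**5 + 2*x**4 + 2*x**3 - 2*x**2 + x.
0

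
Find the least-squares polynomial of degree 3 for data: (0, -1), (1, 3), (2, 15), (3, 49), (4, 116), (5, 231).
-127/126 + (3145/756)x + (-295/126)x² + (233/108)x³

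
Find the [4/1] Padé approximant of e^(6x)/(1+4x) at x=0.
(10098*x**4/175 + 936*x**3/35 + 2826*x**2/175 + 888*x/175 + 1)/(538*x/175 + 1)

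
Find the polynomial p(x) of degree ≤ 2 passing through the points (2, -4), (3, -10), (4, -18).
-x**2 - x + 2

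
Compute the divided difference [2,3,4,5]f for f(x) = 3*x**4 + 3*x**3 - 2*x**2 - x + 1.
45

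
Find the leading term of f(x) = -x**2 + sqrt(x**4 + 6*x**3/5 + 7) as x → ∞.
3*x/5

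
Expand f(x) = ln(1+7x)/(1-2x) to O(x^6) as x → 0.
7*x - 21*x**2/2 + 280*x**3/3 - 4963*x**4/12 + 76027*x**5/30 + O(x**6)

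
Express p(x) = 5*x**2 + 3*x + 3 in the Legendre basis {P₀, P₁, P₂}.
(14/3)P₀ + (3)P₁ + (10/3)P₂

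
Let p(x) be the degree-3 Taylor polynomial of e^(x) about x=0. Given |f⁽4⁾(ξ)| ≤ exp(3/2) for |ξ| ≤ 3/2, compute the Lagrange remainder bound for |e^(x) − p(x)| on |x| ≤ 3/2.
27*exp(3/2)/128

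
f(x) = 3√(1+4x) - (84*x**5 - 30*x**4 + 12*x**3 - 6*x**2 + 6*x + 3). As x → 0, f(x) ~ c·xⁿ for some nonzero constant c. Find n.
6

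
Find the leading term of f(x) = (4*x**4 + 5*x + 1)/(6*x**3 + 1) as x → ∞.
2*x/3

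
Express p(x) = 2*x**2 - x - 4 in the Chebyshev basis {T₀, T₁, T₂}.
(-3)T₀ - T₁ + T₂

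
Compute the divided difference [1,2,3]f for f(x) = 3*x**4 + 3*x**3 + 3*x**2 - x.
96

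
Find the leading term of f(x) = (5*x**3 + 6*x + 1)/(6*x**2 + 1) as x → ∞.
5*x/6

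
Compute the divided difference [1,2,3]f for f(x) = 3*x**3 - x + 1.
18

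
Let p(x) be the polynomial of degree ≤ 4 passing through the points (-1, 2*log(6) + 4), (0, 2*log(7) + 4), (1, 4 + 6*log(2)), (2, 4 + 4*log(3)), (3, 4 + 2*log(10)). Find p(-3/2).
log(8388608*2**(3/16)*3**(19/64)*5**(35/64)*7**(7/16)/2470629) + 4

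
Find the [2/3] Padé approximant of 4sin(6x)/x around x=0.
(24 - 504*x**2/5)/(9*x**2/5 + 1)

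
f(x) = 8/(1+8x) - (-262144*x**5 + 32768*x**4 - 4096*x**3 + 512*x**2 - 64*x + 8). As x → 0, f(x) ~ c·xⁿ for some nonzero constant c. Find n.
6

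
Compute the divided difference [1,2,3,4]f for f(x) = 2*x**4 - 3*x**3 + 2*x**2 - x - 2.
17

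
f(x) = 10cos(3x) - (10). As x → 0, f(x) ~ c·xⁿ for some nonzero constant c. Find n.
2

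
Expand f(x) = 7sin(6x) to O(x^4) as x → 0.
42*x - 252*x**3 + O(x**4)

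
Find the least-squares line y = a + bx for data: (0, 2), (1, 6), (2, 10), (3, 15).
a = 9/5, b = 43/10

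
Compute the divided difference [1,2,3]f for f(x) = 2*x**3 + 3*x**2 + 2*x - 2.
15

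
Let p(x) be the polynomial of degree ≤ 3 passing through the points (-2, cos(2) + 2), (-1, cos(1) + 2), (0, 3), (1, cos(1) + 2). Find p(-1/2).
-cos(2)/16 + cos(1)/2 + 41/16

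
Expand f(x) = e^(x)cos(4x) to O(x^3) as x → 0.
1 + x - 15*x**2/2 + O(x**3)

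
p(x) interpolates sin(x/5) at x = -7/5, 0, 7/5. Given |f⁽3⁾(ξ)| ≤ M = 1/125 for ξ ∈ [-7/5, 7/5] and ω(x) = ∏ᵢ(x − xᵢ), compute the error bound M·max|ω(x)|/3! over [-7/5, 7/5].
343*sqrt(3)/421875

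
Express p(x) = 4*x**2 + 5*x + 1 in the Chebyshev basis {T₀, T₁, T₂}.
(3)T₀ + (5)T₁ + (2)T₂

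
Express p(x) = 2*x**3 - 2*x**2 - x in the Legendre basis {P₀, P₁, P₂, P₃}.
(-2/3)P₀ + (1/5)P₁ + (-4/3)P₂ + (4/5)P₃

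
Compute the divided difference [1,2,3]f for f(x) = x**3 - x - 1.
6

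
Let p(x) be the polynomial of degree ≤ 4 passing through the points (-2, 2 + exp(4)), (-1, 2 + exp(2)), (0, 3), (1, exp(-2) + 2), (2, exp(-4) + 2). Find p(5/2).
(-420*exp(2) + 315 + (-180*exp(2) + 634 + 35*exp(4))*exp(4))*exp(-4)/128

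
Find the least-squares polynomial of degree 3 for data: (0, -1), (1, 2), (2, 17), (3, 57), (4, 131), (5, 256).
-23/21 + (97/63)x + (-13/42)x² + (37/18)x³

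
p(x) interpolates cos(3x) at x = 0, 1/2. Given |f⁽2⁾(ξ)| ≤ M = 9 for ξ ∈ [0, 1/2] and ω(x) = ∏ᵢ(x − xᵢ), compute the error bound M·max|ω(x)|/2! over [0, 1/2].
9/32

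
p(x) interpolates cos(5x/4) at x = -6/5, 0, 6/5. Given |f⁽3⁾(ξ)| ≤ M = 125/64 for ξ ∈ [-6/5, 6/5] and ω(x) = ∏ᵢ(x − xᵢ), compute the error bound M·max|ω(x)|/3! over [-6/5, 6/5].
sqrt(3)/8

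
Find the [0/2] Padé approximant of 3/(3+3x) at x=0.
1/(x + 1)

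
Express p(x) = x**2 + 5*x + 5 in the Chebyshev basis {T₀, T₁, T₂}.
(11/2)T₀ + (5)T₁ + (1/2)T₂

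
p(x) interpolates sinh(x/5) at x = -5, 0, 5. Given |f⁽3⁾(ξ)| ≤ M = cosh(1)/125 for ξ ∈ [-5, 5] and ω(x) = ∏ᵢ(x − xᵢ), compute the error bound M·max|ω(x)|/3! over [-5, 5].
sqrt(3)*cosh(1)/27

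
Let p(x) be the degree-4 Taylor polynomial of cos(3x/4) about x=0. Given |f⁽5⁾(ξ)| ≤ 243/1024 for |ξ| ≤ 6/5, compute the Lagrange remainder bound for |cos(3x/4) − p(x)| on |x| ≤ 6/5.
19683/4000000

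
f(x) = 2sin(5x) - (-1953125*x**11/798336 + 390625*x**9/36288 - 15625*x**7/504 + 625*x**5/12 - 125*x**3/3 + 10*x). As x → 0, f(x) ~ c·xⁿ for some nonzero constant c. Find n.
13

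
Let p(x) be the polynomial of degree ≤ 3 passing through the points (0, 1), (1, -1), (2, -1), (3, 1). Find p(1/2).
-1/4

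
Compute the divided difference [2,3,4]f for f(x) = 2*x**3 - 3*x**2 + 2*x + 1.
15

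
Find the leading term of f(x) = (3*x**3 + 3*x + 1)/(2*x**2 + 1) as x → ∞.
3*x/2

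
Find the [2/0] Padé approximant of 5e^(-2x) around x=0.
10*x**2 - 10*x + 5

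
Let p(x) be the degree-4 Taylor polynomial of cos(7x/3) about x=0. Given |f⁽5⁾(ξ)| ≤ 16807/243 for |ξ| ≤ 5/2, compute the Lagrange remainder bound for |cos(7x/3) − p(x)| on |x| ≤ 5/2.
10504375/186624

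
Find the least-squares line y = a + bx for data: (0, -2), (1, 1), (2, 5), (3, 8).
a = -21/10, b = 17/5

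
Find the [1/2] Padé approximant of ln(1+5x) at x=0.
5*x/(-25*x**2/12 + 5*x/2 + 1)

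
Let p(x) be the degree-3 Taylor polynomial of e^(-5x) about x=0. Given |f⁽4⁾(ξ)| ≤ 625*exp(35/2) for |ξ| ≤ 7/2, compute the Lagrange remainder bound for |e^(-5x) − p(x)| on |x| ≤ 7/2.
1500625*exp(35/2)/384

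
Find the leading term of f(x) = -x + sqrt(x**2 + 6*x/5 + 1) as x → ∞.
3/5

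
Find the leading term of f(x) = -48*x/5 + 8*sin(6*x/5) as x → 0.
-288*x**3/125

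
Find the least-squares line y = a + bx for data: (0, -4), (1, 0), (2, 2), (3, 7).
a = -4, b = 7/2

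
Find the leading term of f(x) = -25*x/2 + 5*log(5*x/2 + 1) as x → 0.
-125*x**2/8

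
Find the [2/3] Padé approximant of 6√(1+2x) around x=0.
(21*x**2/2 + 84*x/5 + 6)/(-x**3/20 + 9*x**2/20 + 9*x/5 + 1)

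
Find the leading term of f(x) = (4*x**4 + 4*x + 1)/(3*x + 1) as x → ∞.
4*x**3/3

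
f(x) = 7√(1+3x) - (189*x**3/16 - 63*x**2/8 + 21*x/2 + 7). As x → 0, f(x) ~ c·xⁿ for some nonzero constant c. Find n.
4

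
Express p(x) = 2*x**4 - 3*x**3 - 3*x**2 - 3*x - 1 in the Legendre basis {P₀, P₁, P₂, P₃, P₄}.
(-8/5)P₀ + (-24/5)P₁ + (-6/7)P₂ + (-6/5)P₃ + (16/35)P₄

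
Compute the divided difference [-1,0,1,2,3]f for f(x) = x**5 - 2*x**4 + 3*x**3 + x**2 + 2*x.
3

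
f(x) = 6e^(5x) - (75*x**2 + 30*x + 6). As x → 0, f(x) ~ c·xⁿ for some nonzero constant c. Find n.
3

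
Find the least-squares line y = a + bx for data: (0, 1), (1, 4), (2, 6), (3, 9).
a = 11/10, b = 13/5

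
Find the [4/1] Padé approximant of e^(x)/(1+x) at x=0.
(53*x**4/1080 + 7*x**3/45 + x**2/2 + 44*x/45 + 1)/(44*x/45 + 1)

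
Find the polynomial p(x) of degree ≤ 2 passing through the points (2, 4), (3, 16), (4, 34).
3*x**2 - 3*x - 2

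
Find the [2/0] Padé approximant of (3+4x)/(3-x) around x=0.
5*x**2/9 + 5*x/3 + 1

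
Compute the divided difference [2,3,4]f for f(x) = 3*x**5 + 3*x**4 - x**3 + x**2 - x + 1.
1012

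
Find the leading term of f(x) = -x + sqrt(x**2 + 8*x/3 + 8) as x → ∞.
4/3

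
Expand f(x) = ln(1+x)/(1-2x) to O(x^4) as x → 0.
x + 3*x**2/2 + 10*x**3/3 + O(x**4)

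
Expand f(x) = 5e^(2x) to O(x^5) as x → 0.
5 + 10*x + 10*x**2 + 20*x**3/3 + 10*x**4/3 + O(x**5)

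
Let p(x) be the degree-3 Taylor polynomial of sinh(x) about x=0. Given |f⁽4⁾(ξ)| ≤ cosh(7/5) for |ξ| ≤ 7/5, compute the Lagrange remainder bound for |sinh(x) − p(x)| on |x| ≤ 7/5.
2401*cosh(7/5)/15000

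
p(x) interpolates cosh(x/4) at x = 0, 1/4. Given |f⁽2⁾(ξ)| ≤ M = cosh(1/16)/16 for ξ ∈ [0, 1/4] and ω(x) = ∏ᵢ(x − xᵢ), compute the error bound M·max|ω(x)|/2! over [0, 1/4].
cosh(1/16)/2048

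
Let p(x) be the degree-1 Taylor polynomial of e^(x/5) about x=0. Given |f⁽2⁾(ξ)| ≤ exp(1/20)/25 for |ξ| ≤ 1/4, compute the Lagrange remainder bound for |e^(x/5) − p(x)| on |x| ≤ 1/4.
exp(1/20)/800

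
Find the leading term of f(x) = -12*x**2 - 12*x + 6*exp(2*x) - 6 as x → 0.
8*x**3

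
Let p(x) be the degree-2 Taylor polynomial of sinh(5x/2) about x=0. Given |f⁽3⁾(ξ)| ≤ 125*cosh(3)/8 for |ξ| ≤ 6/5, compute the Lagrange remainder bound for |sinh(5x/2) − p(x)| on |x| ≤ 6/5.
9*cosh(3)/2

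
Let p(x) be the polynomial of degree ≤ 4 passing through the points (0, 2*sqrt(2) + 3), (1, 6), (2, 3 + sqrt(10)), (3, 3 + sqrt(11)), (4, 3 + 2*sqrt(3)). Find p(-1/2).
-219/32 - 45*sqrt(11)/32 + 35*sqrt(3)/64 + 315*sqrt(2)/64 + 189*sqrt(10)/64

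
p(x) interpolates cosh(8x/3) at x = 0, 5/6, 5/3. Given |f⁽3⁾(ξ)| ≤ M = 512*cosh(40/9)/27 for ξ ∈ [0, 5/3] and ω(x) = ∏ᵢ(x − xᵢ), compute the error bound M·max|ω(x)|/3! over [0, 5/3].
8000*sqrt(3)*cosh(40/9)/19683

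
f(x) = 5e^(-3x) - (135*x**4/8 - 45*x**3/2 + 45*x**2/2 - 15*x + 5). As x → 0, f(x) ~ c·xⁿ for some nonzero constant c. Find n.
5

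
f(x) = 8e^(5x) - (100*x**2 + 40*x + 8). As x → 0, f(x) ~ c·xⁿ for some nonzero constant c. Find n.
3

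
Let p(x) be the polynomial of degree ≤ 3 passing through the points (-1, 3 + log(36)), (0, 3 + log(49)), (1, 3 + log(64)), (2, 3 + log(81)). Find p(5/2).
3 + log(321489*2**(1/4)*3**(1/8)*7**(5/8)/16384)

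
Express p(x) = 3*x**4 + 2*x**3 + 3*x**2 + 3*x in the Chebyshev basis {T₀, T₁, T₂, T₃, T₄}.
(21/8)T₀ + (9/2)T₁ + (3)T₂ + (1/2)T₃ + (3/8)T₄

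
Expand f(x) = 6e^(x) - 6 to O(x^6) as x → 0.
6*x + 3*x**2 + x**3 + x**4/4 + x**5/20 + O(x**6)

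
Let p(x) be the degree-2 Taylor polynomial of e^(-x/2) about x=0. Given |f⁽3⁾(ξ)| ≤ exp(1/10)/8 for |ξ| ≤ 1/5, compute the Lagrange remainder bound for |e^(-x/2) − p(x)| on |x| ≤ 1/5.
exp(1/10)/6000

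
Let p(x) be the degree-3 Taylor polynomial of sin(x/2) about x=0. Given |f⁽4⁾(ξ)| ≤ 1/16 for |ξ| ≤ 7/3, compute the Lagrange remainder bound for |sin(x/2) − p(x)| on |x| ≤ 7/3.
2401/31104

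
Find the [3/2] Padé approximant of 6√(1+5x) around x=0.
(375*x**3/16 + 675*x**2/8 + 45*x + 6)/(75*x**2/16 + 5*x + 1)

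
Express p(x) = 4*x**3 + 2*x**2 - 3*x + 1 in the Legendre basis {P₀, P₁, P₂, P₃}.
(5/3)P₀ + (-3/5)P₁ + (4/3)P₂ + (8/5)P₃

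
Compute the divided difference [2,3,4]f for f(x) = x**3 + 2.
9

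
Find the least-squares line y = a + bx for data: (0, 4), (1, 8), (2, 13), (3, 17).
a = 39/10, b = 22/5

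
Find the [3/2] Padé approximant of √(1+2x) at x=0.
(x**3/4 + 9*x**2/4 + 3*x + 1)/(3*x**2/4 + 2*x + 1)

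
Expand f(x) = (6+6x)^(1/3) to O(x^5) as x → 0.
6**(1/3) + 6**(1/3)*x/3 - 6**(1/3)*x**2/9 + 5*6**(1/3)*x**3/81 - 10*6**(1/3)*x**4/243 + O(x**5)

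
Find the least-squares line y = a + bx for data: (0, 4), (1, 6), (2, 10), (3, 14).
a = 17/5, b = 17/5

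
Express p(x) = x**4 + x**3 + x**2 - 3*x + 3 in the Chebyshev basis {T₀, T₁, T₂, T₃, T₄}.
(31/8)T₀ + (-9/4)T₁ + T₂ + (1/4)T₃ + (1/8)T₄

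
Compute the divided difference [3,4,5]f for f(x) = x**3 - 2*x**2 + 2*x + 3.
10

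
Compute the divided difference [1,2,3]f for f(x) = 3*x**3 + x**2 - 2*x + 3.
19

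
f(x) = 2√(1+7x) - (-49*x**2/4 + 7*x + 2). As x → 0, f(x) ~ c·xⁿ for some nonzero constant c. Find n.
3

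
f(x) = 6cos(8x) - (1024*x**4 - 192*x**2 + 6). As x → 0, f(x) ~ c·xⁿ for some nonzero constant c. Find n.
6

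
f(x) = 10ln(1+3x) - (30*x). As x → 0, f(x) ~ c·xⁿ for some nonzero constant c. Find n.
2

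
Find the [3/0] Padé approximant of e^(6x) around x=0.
36*x**3 + 18*x**2 + 6*x + 1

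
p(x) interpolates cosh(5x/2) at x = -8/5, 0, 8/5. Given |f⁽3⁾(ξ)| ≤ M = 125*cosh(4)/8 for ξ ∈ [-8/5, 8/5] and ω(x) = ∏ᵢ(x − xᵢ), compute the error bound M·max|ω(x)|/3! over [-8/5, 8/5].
64*sqrt(3)*cosh(4)/27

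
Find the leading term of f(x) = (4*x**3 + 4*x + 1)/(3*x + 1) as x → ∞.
4*x**2/3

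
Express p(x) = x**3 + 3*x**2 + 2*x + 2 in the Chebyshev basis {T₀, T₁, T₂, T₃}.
(7/2)T₀ + (11/4)T₁ + (3/2)T₂ + (1/4)T₃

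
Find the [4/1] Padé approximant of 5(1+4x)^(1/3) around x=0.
(1280*x**4/243 - 512*x**3/81 + 32*x**2/3 + 64*x/3 + 5)/(44*x/15 + 1)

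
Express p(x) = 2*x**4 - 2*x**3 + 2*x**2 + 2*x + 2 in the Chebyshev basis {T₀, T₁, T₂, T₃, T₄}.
(15/4)T₀ + (1/2)T₁ + (2)T₂ + (-1/2)T₃ + (1/4)T₄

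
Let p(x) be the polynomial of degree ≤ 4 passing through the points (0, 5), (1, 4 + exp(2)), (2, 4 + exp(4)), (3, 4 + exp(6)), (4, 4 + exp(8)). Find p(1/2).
-5*exp(8)/128 - 35*exp(4)/64 + 547/128 + 35*exp(2)/32 + 7*exp(6)/32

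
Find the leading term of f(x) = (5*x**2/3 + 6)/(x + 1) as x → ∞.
5*x/3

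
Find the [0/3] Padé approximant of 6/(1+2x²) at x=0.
6/(2*x**2 + 1)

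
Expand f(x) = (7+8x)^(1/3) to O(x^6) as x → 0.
7**(1/3) + 8*7**(1/3)*x/21 - 64*7**(1/3)*x**2/441 + 2560*7**(1/3)*x**3/27783 - 40960*7**(1/3)*x**4/583443 + 720896*7**(1/3)*x**5/12252303 + O(x**6)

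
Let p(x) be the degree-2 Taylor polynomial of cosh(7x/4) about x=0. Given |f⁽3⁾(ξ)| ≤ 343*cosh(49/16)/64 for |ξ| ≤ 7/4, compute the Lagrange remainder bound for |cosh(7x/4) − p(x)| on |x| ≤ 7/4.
117649*cosh(49/16)/24576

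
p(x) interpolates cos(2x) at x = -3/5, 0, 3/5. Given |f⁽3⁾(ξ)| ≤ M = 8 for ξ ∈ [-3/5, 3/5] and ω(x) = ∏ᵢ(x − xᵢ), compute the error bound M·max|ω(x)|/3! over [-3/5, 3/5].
8*sqrt(3)/125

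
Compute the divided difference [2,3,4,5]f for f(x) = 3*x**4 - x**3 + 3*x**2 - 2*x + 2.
41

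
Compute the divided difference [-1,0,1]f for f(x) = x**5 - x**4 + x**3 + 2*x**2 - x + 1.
1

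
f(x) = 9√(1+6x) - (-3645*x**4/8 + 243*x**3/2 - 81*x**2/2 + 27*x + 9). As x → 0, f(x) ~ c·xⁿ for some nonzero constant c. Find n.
5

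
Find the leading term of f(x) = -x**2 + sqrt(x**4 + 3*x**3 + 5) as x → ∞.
3*x/2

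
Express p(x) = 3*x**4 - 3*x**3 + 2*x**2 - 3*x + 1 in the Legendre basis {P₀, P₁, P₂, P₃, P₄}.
(34/15)P₀ + (-24/5)P₁ + (64/21)P₂ + (-6/5)P₃ + (24/35)P₄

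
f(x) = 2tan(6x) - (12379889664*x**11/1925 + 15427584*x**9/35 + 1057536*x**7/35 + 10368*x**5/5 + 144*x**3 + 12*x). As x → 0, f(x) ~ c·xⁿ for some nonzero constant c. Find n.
13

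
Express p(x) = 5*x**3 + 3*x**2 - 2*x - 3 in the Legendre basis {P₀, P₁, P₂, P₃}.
(-2)P₀ + P₁ + (2)P₂ + (2)P₃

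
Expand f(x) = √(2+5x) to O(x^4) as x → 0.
sqrt(2) + 5*sqrt(2)*x/4 - 25*sqrt(2)*x**2/32 + 125*sqrt(2)*x**3/128 + O(x**4)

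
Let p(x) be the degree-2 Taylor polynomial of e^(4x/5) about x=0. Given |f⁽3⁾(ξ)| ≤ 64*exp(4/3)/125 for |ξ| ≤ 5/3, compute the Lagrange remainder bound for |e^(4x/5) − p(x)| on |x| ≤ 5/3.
32*exp(4/3)/81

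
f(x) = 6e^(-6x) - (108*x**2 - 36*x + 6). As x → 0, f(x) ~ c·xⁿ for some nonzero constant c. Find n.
3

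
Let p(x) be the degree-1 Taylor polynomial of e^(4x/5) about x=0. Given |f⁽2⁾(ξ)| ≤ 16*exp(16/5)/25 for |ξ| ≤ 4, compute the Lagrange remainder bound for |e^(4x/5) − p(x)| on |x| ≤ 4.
128*exp(16/5)/25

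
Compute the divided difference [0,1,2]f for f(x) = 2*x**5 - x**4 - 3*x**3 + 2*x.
14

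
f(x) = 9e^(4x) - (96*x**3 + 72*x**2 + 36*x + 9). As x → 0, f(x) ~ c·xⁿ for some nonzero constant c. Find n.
4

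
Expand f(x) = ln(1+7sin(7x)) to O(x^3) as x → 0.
49*x - 2401*x**2/2 + O(x**3)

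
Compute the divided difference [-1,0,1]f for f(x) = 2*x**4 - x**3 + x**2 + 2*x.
3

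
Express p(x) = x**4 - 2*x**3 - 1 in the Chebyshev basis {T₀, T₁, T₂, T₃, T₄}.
(-5/8)T₀ + (-3/2)T₁ + (1/2)T₂ + (-1/2)T₃ + (1/8)T₄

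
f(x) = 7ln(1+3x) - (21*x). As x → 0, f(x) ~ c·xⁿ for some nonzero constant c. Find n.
2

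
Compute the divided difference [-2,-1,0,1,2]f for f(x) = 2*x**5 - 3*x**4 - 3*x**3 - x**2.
-3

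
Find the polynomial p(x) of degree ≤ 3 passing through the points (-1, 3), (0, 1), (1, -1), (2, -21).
-3*x**3 + x + 1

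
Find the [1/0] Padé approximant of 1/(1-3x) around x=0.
3*x + 1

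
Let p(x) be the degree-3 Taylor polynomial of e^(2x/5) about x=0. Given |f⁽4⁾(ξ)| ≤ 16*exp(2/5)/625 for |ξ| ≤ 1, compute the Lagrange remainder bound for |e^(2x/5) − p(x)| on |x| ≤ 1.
2*exp(2/5)/1875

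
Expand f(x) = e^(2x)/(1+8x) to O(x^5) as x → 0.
1 - 6*x + 50*x**2 - 1196*x**3/3 + 3190*x**4 + O(x**5)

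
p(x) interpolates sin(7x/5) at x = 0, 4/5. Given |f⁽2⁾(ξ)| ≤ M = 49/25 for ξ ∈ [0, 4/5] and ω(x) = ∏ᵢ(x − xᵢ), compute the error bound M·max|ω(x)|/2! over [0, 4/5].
98/625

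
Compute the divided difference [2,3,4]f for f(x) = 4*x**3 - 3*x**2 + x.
33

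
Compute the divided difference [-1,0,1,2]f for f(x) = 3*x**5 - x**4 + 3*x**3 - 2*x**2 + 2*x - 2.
16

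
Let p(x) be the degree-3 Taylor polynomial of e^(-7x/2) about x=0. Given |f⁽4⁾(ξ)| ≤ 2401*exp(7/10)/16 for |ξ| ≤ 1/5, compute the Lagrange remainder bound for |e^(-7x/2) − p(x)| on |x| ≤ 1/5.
2401*exp(7/10)/240000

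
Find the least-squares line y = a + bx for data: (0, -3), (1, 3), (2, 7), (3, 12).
a = -13/5, b = 49/10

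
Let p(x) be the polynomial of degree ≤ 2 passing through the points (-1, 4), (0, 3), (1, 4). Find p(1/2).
13/4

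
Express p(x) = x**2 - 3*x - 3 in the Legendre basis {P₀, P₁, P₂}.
(-8/3)P₀ + (-3)P₁ + (2/3)P₂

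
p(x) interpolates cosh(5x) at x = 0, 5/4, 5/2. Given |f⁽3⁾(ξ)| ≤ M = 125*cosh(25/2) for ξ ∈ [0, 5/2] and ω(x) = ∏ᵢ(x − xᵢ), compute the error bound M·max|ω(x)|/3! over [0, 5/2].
15625*sqrt(3)*cosh(25/2)/1728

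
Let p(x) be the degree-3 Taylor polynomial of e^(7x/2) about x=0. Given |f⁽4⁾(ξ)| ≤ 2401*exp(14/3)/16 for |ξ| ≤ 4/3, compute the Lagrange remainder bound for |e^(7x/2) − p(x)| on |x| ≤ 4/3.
4802*exp(14/3)/243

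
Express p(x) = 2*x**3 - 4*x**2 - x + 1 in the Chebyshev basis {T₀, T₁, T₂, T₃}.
-T₀ + (1/2)T₁ + (-2)T₂ + (1/2)T₃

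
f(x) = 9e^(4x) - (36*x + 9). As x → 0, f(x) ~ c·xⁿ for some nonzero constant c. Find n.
2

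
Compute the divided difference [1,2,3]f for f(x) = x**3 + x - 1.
6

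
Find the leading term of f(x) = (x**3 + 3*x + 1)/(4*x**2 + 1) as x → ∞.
x/4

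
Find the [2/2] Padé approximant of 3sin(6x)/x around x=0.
(18 - 378*x**2/5)/(9*x**2/5 + 1)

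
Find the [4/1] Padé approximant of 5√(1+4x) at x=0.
(6*x**4 - 8*x**3 + 18*x**2 + 24*x + 5)/(14*x/5 + 1)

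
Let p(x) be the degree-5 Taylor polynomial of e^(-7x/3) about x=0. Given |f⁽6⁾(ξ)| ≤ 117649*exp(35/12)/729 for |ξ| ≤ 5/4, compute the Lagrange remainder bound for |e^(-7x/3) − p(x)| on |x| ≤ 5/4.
367653125*exp(35/12)/429981696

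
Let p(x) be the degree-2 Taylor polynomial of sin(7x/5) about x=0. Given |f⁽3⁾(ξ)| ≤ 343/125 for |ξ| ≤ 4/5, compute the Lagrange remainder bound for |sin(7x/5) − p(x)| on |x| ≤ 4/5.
10976/46875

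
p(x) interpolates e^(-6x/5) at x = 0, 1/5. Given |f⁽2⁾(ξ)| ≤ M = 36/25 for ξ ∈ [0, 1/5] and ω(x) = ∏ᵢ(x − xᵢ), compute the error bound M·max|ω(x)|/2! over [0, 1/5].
9/1250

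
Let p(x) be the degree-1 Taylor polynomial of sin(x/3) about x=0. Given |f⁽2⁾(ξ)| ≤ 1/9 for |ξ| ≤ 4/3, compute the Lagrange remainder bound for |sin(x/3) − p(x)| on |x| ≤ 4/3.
8/81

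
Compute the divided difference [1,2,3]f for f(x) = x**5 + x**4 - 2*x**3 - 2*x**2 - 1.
101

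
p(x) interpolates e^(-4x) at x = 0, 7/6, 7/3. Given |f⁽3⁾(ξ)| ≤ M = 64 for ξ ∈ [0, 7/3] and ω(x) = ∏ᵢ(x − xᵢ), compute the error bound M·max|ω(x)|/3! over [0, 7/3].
2744*sqrt(3)/729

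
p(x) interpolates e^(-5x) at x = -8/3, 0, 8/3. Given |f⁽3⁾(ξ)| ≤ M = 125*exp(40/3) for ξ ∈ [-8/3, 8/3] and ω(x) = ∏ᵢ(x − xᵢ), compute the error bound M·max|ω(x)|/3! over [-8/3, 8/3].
64000*sqrt(3)*exp(40/3)/729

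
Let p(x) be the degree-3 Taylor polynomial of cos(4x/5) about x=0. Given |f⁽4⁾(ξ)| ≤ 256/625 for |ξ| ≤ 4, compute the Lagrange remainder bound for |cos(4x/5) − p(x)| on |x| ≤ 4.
8192/1875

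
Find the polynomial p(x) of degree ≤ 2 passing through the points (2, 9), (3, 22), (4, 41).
3*x**2 - 2*x + 1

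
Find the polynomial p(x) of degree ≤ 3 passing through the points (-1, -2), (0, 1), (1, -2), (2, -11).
1 - 3*x**2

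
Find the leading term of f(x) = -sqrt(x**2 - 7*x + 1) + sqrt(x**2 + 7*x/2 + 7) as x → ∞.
21/4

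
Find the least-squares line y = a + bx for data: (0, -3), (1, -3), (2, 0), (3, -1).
a = -31/10, b = 9/10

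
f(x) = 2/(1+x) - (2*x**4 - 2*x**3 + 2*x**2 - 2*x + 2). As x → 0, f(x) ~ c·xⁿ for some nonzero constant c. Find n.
5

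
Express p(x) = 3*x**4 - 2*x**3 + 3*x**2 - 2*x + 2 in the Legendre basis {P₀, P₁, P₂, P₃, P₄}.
(18/5)P₀ + (-16/5)P₁ + (26/7)P₂ + (-4/5)P₃ + (24/35)P₄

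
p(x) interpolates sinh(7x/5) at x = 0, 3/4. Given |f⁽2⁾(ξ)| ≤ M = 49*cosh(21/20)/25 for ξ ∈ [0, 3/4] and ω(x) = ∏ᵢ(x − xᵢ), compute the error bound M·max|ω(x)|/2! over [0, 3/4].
441*cosh(21/20)/3200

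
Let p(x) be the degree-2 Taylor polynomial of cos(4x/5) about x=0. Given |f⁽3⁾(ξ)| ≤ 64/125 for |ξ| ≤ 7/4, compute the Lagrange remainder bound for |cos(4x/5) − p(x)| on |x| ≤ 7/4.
343/750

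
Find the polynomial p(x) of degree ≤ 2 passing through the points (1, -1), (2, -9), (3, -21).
-2*x**2 - 2*x + 3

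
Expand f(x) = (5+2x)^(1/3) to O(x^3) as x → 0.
5**(1/3) + 2*5**(1/3)*x/15 - 4*5**(1/3)*x**2/225 + O(x**3)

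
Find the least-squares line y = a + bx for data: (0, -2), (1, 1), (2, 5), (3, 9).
a = -23/10, b = 37/10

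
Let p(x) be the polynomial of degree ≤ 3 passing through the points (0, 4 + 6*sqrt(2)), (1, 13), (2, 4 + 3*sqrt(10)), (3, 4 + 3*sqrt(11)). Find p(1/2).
-15*sqrt(10)/16 + 3*sqrt(11)/16 + 15*sqrt(2)/8 + 199/16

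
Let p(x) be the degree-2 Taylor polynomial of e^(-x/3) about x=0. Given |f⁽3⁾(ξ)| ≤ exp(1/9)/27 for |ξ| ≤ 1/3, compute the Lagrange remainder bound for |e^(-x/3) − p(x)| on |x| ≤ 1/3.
exp(1/9)/4374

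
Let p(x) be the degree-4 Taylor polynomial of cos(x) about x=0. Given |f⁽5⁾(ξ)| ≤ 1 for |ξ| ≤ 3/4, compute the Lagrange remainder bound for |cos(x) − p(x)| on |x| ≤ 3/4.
81/40960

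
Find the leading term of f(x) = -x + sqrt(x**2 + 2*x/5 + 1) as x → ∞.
1/5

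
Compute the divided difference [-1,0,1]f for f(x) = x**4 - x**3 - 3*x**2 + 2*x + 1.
-2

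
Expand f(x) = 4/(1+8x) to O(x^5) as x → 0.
4 - 32*x + 256*x**2 - 2048*x**3 + 16384*x**4 + O(x**5)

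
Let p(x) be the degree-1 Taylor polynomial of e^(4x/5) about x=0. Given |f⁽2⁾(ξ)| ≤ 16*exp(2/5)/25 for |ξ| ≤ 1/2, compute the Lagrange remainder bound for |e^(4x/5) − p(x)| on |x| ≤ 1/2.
2*exp(2/5)/25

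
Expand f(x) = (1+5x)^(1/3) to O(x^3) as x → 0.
1 + 5*x/3 - 25*x**2/9 + O(x**3)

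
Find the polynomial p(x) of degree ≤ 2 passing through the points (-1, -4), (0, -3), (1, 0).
x**2 + 2*x - 3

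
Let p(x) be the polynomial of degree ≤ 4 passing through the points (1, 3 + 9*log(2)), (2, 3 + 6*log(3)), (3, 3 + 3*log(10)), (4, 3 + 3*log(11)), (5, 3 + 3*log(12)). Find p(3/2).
3 + log(729*11**(21/32)*2**(75/128)*3**(57/128)*5**(23/64)/25)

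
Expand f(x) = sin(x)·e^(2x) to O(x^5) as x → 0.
x + 2*x**2 + 11*x**3/6 + x**4 + O(x**5)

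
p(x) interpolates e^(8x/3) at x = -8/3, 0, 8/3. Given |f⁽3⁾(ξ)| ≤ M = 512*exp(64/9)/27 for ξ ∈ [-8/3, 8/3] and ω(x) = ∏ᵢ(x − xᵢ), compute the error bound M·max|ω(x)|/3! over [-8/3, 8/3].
262144*sqrt(3)*exp(64/9)/19683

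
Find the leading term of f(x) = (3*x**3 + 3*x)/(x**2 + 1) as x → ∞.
3*x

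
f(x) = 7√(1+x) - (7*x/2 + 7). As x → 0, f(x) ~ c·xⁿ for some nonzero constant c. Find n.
2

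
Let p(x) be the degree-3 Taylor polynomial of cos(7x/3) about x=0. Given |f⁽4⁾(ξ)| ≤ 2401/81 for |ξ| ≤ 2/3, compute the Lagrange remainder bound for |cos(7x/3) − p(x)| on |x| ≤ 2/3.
4802/19683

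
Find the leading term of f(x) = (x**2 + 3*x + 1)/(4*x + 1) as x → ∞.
x/4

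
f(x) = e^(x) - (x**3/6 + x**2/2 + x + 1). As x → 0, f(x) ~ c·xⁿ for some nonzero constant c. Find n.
4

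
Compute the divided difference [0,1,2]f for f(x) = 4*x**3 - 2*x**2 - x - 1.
10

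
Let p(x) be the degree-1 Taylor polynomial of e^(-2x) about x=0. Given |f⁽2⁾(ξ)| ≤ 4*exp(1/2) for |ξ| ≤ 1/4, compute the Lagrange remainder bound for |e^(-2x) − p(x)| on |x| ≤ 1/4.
exp(1/2)/8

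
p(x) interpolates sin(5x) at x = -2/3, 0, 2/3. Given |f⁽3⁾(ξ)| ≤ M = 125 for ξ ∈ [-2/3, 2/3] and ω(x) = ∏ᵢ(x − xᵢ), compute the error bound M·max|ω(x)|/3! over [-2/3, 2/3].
1000*sqrt(3)/729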